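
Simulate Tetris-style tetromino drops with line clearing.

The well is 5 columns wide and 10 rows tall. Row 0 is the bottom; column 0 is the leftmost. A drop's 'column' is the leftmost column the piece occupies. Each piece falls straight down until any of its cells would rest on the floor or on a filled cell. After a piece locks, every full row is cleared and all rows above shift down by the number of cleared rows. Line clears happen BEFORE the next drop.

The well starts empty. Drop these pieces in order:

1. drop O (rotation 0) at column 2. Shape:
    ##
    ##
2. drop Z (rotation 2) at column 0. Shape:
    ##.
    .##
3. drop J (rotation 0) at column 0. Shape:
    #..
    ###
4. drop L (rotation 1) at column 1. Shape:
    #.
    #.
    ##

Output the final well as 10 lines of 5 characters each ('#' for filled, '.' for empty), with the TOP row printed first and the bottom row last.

Drop 1: O rot0 at col 2 lands with bottom-row=0; cleared 0 line(s) (total 0); column heights now [0 0 2 2 0], max=2
Drop 2: Z rot2 at col 0 lands with bottom-row=2; cleared 0 line(s) (total 0); column heights now [4 4 3 2 0], max=4
Drop 3: J rot0 at col 0 lands with bottom-row=4; cleared 0 line(s) (total 0); column heights now [6 5 5 2 0], max=6
Drop 4: L rot1 at col 1 lands with bottom-row=5; cleared 0 line(s) (total 0); column heights now [6 8 6 2 0], max=8

Answer: .....
.....
.#...
.#...
###..
###..
##...
.##..
..##.
..##.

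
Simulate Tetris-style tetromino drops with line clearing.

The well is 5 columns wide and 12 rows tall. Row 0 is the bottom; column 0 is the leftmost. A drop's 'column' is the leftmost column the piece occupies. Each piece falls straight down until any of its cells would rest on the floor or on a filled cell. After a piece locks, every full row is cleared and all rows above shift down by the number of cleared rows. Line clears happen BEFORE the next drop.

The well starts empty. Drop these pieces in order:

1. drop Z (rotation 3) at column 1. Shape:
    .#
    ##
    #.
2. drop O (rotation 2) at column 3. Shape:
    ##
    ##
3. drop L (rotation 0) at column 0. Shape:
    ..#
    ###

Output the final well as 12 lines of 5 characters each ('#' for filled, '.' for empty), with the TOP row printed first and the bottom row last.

Drop 1: Z rot3 at col 1 lands with bottom-row=0; cleared 0 line(s) (total 0); column heights now [0 2 3 0 0], max=3
Drop 2: O rot2 at col 3 lands with bottom-row=0; cleared 0 line(s) (total 0); column heights now [0 2 3 2 2], max=3
Drop 3: L rot0 at col 0 lands with bottom-row=3; cleared 0 line(s) (total 0); column heights now [4 4 5 2 2], max=5

Answer: .....
.....
.....
.....
.....
.....
.....
..#..
###..
..#..
.####
.#.##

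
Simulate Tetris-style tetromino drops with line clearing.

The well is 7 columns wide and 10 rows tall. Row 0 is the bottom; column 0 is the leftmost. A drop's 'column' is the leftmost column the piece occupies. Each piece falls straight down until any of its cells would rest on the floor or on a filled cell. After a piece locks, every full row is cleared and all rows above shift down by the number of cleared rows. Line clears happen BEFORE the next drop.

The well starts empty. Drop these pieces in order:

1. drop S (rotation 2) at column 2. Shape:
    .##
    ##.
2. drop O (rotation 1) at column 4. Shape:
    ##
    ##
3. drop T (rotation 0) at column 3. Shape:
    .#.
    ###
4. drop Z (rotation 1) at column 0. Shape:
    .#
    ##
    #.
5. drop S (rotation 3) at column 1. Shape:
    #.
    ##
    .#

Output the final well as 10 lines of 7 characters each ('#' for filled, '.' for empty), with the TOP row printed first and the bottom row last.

Drop 1: S rot2 at col 2 lands with bottom-row=0; cleared 0 line(s) (total 0); column heights now [0 0 1 2 2 0 0], max=2
Drop 2: O rot1 at col 4 lands with bottom-row=2; cleared 0 line(s) (total 0); column heights now [0 0 1 2 4 4 0], max=4
Drop 3: T rot0 at col 3 lands with bottom-row=4; cleared 0 line(s) (total 0); column heights now [0 0 1 5 6 5 0], max=6
Drop 4: Z rot1 at col 0 lands with bottom-row=0; cleared 0 line(s) (total 0); column heights now [2 3 1 5 6 5 0], max=6
Drop 5: S rot3 at col 1 lands with bottom-row=2; cleared 0 line(s) (total 0); column heights now [2 5 4 5 6 5 0], max=6

Answer: .......
.......
.......
.......
....#..
.#.###.
.##.##.
.##.##.
##.##..
#.##...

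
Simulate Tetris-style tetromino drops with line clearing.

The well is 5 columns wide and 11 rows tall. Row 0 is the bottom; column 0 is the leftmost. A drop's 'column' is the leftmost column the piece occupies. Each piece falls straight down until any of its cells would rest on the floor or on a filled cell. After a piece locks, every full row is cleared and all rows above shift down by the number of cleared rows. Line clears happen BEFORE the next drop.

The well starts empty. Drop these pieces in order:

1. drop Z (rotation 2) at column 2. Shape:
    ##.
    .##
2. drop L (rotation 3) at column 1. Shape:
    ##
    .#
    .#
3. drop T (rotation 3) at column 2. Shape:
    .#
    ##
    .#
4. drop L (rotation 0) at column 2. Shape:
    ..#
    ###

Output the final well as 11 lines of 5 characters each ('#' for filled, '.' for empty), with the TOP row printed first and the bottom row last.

Drop 1: Z rot2 at col 2 lands with bottom-row=0; cleared 0 line(s) (total 0); column heights now [0 0 2 2 1], max=2
Drop 2: L rot3 at col 1 lands with bottom-row=2; cleared 0 line(s) (total 0); column heights now [0 5 5 2 1], max=5
Drop 3: T rot3 at col 2 lands with bottom-row=4; cleared 0 line(s) (total 0); column heights now [0 5 6 7 1], max=7
Drop 4: L rot0 at col 2 lands with bottom-row=7; cleared 0 line(s) (total 0); column heights now [0 5 8 8 9], max=9

Answer: .....
.....
....#
..###
...#.
..##.
.###.
..#..
..#..
..##.
...##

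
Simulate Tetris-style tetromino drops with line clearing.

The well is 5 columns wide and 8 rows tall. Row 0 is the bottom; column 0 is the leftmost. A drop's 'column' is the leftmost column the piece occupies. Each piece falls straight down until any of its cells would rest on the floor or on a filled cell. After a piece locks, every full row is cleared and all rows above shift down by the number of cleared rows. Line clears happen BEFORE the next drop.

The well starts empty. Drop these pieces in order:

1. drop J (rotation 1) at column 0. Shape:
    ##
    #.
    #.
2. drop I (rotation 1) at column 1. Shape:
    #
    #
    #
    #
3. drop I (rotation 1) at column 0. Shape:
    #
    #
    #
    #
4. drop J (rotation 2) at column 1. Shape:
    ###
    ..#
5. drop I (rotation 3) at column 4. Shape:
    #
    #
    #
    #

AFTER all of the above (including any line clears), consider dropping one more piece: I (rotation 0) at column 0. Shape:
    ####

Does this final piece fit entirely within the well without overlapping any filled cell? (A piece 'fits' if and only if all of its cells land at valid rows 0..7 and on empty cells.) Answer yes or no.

Drop 1: J rot1 at col 0 lands with bottom-row=0; cleared 0 line(s) (total 0); column heights now [3 3 0 0 0], max=3
Drop 2: I rot1 at col 1 lands with bottom-row=3; cleared 0 line(s) (total 0); column heights now [3 7 0 0 0], max=7
Drop 3: I rot1 at col 0 lands with bottom-row=3; cleared 0 line(s) (total 0); column heights now [7 7 0 0 0], max=7
Drop 4: J rot2 at col 1 lands with bottom-row=6; cleared 0 line(s) (total 0); column heights now [7 8 8 8 0], max=8
Drop 5: I rot3 at col 4 lands with bottom-row=0; cleared 0 line(s) (total 0); column heights now [7 8 8 8 4], max=8
Test piece I rot0 at col 0 (width 4): heights before test = [7 8 8 8 4]; fits = False

Answer: no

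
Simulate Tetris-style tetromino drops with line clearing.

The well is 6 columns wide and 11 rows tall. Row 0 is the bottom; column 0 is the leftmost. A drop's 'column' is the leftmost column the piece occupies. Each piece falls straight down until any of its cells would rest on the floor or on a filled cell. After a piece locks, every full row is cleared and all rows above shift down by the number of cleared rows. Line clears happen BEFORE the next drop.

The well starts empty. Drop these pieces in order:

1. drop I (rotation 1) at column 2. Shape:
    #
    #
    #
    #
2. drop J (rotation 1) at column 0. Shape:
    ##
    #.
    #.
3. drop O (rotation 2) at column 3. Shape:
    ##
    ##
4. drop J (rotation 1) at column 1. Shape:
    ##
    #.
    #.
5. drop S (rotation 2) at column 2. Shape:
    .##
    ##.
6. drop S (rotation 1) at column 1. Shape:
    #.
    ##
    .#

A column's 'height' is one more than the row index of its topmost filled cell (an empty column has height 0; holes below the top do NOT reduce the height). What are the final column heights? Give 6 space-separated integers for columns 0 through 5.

Answer: 3 10 9 8 8 0

Derivation:
Drop 1: I rot1 at col 2 lands with bottom-row=0; cleared 0 line(s) (total 0); column heights now [0 0 4 0 0 0], max=4
Drop 2: J rot1 at col 0 lands with bottom-row=0; cleared 0 line(s) (total 0); column heights now [3 3 4 0 0 0], max=4
Drop 3: O rot2 at col 3 lands with bottom-row=0; cleared 0 line(s) (total 0); column heights now [3 3 4 2 2 0], max=4
Drop 4: J rot1 at col 1 lands with bottom-row=3; cleared 0 line(s) (total 0); column heights now [3 6 6 2 2 0], max=6
Drop 5: S rot2 at col 2 lands with bottom-row=6; cleared 0 line(s) (total 0); column heights now [3 6 7 8 8 0], max=8
Drop 6: S rot1 at col 1 lands with bottom-row=7; cleared 0 line(s) (total 0); column heights now [3 10 9 8 8 0], max=10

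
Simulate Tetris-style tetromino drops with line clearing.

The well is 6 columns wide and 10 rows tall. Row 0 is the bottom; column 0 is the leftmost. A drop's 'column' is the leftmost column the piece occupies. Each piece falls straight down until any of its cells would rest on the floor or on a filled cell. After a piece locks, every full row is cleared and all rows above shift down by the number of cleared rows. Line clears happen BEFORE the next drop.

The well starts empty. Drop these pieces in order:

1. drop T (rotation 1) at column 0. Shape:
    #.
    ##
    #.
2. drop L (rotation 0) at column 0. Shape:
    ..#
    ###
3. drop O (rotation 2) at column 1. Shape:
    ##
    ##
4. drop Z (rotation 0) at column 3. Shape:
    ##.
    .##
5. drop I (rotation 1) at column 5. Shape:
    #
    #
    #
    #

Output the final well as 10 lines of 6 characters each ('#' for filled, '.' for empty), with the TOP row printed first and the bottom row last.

Answer: ......
......
......
.##...
.##...
..#..#
###..#
#....#
##.###
#...##

Derivation:
Drop 1: T rot1 at col 0 lands with bottom-row=0; cleared 0 line(s) (total 0); column heights now [3 2 0 0 0 0], max=3
Drop 2: L rot0 at col 0 lands with bottom-row=3; cleared 0 line(s) (total 0); column heights now [4 4 5 0 0 0], max=5
Drop 3: O rot2 at col 1 lands with bottom-row=5; cleared 0 line(s) (total 0); column heights now [4 7 7 0 0 0], max=7
Drop 4: Z rot0 at col 3 lands with bottom-row=0; cleared 0 line(s) (total 0); column heights now [4 7 7 2 2 1], max=7
Drop 5: I rot1 at col 5 lands with bottom-row=1; cleared 0 line(s) (total 0); column heights now [4 7 7 2 2 5], max=7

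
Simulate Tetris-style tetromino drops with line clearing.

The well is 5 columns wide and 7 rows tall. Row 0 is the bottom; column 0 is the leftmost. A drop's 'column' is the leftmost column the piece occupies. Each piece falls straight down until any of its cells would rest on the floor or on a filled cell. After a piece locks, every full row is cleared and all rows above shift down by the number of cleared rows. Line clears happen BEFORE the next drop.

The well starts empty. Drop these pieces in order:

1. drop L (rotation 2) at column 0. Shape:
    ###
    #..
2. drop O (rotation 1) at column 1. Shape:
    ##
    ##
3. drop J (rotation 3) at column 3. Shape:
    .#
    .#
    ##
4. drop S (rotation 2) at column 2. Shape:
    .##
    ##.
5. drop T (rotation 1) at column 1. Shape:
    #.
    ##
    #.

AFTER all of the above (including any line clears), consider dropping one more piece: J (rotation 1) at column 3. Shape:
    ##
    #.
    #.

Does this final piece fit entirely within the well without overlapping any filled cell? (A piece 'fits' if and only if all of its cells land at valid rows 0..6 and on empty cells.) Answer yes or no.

Drop 1: L rot2 at col 0 lands with bottom-row=0; cleared 0 line(s) (total 0); column heights now [2 2 2 0 0], max=2
Drop 2: O rot1 at col 1 lands with bottom-row=2; cleared 0 line(s) (total 0); column heights now [2 4 4 0 0], max=4
Drop 3: J rot3 at col 3 lands with bottom-row=0; cleared 0 line(s) (total 0); column heights now [2 4 4 1 3], max=4
Drop 4: S rot2 at col 2 lands with bottom-row=4; cleared 0 line(s) (total 0); column heights now [2 4 5 6 6], max=6
Drop 5: T rot1 at col 1 lands with bottom-row=4; cleared 0 line(s) (total 0); column heights now [2 7 6 6 6], max=7
Test piece J rot1 at col 3 (width 2): heights before test = [2 7 6 6 6]; fits = False

Answer: no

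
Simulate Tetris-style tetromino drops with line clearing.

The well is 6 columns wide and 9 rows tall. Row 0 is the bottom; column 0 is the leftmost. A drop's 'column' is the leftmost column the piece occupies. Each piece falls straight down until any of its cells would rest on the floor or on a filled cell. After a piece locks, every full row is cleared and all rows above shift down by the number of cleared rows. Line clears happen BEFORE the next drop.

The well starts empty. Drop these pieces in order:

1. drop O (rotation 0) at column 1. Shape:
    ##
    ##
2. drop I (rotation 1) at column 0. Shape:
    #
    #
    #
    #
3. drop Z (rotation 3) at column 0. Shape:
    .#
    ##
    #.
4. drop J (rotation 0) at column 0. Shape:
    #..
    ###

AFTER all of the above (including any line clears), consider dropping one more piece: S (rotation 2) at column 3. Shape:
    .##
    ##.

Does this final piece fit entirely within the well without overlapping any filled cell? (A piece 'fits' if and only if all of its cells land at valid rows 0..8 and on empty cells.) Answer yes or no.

Drop 1: O rot0 at col 1 lands with bottom-row=0; cleared 0 line(s) (total 0); column heights now [0 2 2 0 0 0], max=2
Drop 2: I rot1 at col 0 lands with bottom-row=0; cleared 0 line(s) (total 0); column heights now [4 2 2 0 0 0], max=4
Drop 3: Z rot3 at col 0 lands with bottom-row=4; cleared 0 line(s) (total 0); column heights now [6 7 2 0 0 0], max=7
Drop 4: J rot0 at col 0 lands with bottom-row=7; cleared 0 line(s) (total 0); column heights now [9 8 8 0 0 0], max=9
Test piece S rot2 at col 3 (width 3): heights before test = [9 8 8 0 0 0]; fits = True

Answer: yes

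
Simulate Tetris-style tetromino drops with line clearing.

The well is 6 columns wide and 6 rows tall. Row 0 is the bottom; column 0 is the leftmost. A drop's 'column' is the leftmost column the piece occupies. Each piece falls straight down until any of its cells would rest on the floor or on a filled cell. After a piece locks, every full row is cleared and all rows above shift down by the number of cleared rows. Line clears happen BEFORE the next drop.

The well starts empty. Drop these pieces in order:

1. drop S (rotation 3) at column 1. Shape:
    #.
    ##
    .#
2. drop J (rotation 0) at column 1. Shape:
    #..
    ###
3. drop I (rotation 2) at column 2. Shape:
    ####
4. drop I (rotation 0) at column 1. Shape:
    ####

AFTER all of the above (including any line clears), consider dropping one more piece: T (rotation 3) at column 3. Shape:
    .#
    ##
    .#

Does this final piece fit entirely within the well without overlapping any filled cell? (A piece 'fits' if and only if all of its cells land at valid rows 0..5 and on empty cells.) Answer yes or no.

Answer: no

Derivation:
Drop 1: S rot3 at col 1 lands with bottom-row=0; cleared 0 line(s) (total 0); column heights now [0 3 2 0 0 0], max=3
Drop 2: J rot0 at col 1 lands with bottom-row=3; cleared 0 line(s) (total 0); column heights now [0 5 4 4 0 0], max=5
Drop 3: I rot2 at col 2 lands with bottom-row=4; cleared 0 line(s) (total 0); column heights now [0 5 5 5 5 5], max=5
Drop 4: I rot0 at col 1 lands with bottom-row=5; cleared 0 line(s) (total 0); column heights now [0 6 6 6 6 5], max=6
Test piece T rot3 at col 3 (width 2): heights before test = [0 6 6 6 6 5]; fits = False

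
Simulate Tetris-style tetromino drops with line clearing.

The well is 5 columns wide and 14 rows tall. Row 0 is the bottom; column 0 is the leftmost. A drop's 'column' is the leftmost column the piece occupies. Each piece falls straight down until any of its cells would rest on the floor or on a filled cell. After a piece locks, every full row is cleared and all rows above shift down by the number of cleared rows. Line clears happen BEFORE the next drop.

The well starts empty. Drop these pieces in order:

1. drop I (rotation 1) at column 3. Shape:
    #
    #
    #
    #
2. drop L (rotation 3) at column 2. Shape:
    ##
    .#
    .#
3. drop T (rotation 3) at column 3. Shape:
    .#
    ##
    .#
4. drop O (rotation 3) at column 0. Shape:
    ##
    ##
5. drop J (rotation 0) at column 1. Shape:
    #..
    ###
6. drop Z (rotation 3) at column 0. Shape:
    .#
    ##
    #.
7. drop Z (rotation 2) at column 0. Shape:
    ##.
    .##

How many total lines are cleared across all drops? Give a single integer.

Answer: 0

Derivation:
Drop 1: I rot1 at col 3 lands with bottom-row=0; cleared 0 line(s) (total 0); column heights now [0 0 0 4 0], max=4
Drop 2: L rot3 at col 2 lands with bottom-row=4; cleared 0 line(s) (total 0); column heights now [0 0 7 7 0], max=7
Drop 3: T rot3 at col 3 lands with bottom-row=6; cleared 0 line(s) (total 0); column heights now [0 0 7 8 9], max=9
Drop 4: O rot3 at col 0 lands with bottom-row=0; cleared 0 line(s) (total 0); column heights now [2 2 7 8 9], max=9
Drop 5: J rot0 at col 1 lands with bottom-row=8; cleared 0 line(s) (total 0); column heights now [2 10 9 9 9], max=10
Drop 6: Z rot3 at col 0 lands with bottom-row=9; cleared 0 line(s) (total 0); column heights now [11 12 9 9 9], max=12
Drop 7: Z rot2 at col 0 lands with bottom-row=12; cleared 0 line(s) (total 0); column heights now [14 14 13 9 9], max=14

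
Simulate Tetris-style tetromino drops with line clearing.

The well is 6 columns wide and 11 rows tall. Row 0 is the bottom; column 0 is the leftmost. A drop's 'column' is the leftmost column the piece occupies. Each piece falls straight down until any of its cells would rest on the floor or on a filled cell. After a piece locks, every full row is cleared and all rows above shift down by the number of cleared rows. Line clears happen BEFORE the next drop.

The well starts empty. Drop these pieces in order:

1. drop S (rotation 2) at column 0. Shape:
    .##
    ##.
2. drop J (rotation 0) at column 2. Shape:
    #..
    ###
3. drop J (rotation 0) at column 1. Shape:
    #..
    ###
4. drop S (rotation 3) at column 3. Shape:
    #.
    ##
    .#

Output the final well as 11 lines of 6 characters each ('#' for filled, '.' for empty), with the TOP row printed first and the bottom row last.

Drop 1: S rot2 at col 0 lands with bottom-row=0; cleared 0 line(s) (total 0); column heights now [1 2 2 0 0 0], max=2
Drop 2: J rot0 at col 2 lands with bottom-row=2; cleared 0 line(s) (total 0); column heights now [1 2 4 3 3 0], max=4
Drop 3: J rot0 at col 1 lands with bottom-row=4; cleared 0 line(s) (total 0); column heights now [1 6 5 5 3 0], max=6
Drop 4: S rot3 at col 3 lands with bottom-row=4; cleared 0 line(s) (total 0); column heights now [1 6 5 7 6 0], max=7

Answer: ......
......
......
......
...#..
.#.##.
.####.
..#...
..###.
.##...
##....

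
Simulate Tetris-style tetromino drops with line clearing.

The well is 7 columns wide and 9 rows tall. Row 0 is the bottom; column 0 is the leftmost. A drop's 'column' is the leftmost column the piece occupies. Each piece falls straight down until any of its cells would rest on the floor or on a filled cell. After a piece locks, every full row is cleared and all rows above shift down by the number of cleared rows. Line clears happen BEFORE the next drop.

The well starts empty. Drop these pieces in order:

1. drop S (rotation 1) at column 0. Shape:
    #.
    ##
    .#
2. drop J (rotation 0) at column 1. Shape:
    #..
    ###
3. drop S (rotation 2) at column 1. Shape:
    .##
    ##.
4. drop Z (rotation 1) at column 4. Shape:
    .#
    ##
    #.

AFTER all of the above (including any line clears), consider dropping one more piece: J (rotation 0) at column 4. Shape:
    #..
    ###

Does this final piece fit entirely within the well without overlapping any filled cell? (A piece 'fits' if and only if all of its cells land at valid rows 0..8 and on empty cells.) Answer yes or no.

Drop 1: S rot1 at col 0 lands with bottom-row=0; cleared 0 line(s) (total 0); column heights now [3 2 0 0 0 0 0], max=3
Drop 2: J rot0 at col 1 lands with bottom-row=2; cleared 0 line(s) (total 0); column heights now [3 4 3 3 0 0 0], max=4
Drop 3: S rot2 at col 1 lands with bottom-row=4; cleared 0 line(s) (total 0); column heights now [3 5 6 6 0 0 0], max=6
Drop 4: Z rot1 at col 4 lands with bottom-row=0; cleared 0 line(s) (total 0); column heights now [3 5 6 6 2 3 0], max=6
Test piece J rot0 at col 4 (width 3): heights before test = [3 5 6 6 2 3 0]; fits = True

Answer: yes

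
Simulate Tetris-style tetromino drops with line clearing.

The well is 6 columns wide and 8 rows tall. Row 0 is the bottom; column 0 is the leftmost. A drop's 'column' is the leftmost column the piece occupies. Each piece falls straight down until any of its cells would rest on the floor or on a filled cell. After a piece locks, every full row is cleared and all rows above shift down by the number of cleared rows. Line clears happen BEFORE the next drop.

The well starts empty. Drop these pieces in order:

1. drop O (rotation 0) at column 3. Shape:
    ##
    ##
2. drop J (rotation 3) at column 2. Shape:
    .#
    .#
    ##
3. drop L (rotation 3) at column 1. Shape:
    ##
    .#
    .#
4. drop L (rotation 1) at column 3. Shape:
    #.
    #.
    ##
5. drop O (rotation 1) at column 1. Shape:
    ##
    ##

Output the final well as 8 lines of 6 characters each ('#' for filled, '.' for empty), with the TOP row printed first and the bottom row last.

Drop 1: O rot0 at col 3 lands with bottom-row=0; cleared 0 line(s) (total 0); column heights now [0 0 0 2 2 0], max=2
Drop 2: J rot3 at col 2 lands with bottom-row=2; cleared 0 line(s) (total 0); column heights now [0 0 3 5 2 0], max=5
Drop 3: L rot3 at col 1 lands with bottom-row=3; cleared 0 line(s) (total 0); column heights now [0 6 6 5 2 0], max=6
Drop 4: L rot1 at col 3 lands with bottom-row=5; cleared 0 line(s) (total 0); column heights now [0 6 6 8 6 0], max=8
Drop 5: O rot1 at col 1 lands with bottom-row=6; cleared 0 line(s) (total 0); column heights now [0 8 8 8 6 0], max=8

Answer: .###..
.###..
.####.
..##..
..##..
..##..
...##.
...##.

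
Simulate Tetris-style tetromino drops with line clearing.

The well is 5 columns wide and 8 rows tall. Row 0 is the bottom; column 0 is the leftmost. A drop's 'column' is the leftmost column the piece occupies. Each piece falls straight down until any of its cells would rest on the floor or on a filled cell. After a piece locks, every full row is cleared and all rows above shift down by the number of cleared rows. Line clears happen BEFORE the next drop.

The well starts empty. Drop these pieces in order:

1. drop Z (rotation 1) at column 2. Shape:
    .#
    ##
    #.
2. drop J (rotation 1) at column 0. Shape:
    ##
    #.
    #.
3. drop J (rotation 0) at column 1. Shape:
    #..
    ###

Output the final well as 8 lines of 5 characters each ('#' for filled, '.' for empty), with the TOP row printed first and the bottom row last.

Answer: .....
.....
.....
.#...
.###.
##.#.
#.##.
#.#..

Derivation:
Drop 1: Z rot1 at col 2 lands with bottom-row=0; cleared 0 line(s) (total 0); column heights now [0 0 2 3 0], max=3
Drop 2: J rot1 at col 0 lands with bottom-row=0; cleared 0 line(s) (total 0); column heights now [3 3 2 3 0], max=3
Drop 3: J rot0 at col 1 lands with bottom-row=3; cleared 0 line(s) (total 0); column heights now [3 5 4 4 0], max=5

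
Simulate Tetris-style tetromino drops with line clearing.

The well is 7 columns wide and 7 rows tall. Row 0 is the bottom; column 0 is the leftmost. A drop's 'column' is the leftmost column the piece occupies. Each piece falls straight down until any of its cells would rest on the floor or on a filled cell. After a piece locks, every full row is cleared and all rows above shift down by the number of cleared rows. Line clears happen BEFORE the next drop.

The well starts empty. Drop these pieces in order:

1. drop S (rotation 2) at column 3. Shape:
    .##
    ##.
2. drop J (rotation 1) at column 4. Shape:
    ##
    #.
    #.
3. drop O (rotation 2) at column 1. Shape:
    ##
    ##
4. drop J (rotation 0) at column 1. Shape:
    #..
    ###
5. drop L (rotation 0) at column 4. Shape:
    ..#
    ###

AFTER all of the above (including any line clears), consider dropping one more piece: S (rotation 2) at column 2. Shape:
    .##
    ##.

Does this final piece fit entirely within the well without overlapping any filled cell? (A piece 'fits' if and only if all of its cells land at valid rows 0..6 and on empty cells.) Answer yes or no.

Answer: yes

Derivation:
Drop 1: S rot2 at col 3 lands with bottom-row=0; cleared 0 line(s) (total 0); column heights now [0 0 0 1 2 2 0], max=2
Drop 2: J rot1 at col 4 lands with bottom-row=2; cleared 0 line(s) (total 0); column heights now [0 0 0 1 5 5 0], max=5
Drop 3: O rot2 at col 1 lands with bottom-row=0; cleared 0 line(s) (total 0); column heights now [0 2 2 1 5 5 0], max=5
Drop 4: J rot0 at col 1 lands with bottom-row=2; cleared 0 line(s) (total 0); column heights now [0 4 3 3 5 5 0], max=5
Drop 5: L rot0 at col 4 lands with bottom-row=5; cleared 0 line(s) (total 0); column heights now [0 4 3 3 6 6 7], max=7
Test piece S rot2 at col 2 (width 3): heights before test = [0 4 3 3 6 6 7]; fits = True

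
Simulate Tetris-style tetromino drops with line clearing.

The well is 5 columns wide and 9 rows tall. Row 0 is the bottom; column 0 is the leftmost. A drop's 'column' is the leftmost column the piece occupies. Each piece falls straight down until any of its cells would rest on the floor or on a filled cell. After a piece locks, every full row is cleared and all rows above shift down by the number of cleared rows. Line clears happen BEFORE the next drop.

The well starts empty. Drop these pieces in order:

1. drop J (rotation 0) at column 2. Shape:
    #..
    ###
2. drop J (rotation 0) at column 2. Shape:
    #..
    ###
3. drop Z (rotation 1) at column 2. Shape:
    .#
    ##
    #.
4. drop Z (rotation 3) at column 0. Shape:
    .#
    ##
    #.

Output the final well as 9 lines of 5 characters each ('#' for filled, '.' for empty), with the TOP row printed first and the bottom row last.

Answer: .....
.....
...#.
..##.
..#..
..#..
.####
###..
#.###

Derivation:
Drop 1: J rot0 at col 2 lands with bottom-row=0; cleared 0 line(s) (total 0); column heights now [0 0 2 1 1], max=2
Drop 2: J rot0 at col 2 lands with bottom-row=2; cleared 0 line(s) (total 0); column heights now [0 0 4 3 3], max=4
Drop 3: Z rot1 at col 2 lands with bottom-row=4; cleared 0 line(s) (total 0); column heights now [0 0 6 7 3], max=7
Drop 4: Z rot3 at col 0 lands with bottom-row=0; cleared 0 line(s) (total 0); column heights now [2 3 6 7 3], max=7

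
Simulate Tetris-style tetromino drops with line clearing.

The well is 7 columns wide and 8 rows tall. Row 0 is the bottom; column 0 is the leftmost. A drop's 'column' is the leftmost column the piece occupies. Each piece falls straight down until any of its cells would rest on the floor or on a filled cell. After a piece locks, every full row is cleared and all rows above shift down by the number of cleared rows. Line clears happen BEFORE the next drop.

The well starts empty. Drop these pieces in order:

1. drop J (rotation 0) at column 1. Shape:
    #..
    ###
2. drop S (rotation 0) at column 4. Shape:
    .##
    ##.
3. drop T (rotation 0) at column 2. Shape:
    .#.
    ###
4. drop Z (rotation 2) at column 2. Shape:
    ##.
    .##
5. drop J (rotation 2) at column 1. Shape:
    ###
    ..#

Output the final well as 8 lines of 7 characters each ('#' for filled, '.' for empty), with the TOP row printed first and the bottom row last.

Drop 1: J rot0 at col 1 lands with bottom-row=0; cleared 0 line(s) (total 0); column heights now [0 2 1 1 0 0 0], max=2
Drop 2: S rot0 at col 4 lands with bottom-row=0; cleared 0 line(s) (total 0); column heights now [0 2 1 1 1 2 2], max=2
Drop 3: T rot0 at col 2 lands with bottom-row=1; cleared 0 line(s) (total 0); column heights now [0 2 2 3 2 2 2], max=3
Drop 4: Z rot2 at col 2 lands with bottom-row=3; cleared 0 line(s) (total 0); column heights now [0 2 5 5 4 2 2], max=5
Drop 5: J rot2 at col 1 lands with bottom-row=5; cleared 0 line(s) (total 0); column heights now [0 7 7 7 4 2 2], max=7

Answer: .......
.###...
...#...
..##...
...##..
...#...
.######
.#####.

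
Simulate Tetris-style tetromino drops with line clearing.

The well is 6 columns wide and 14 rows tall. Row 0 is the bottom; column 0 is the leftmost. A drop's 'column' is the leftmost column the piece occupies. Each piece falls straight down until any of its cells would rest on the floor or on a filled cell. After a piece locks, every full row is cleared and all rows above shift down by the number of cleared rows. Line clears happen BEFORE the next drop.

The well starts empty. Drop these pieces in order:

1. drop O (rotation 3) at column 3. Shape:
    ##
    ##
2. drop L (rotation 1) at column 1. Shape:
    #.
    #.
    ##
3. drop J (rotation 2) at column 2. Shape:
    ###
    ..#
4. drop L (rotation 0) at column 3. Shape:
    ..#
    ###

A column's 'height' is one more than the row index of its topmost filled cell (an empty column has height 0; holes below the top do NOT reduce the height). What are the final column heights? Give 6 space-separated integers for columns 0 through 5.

Answer: 0 3 4 5 5 6

Derivation:
Drop 1: O rot3 at col 3 lands with bottom-row=0; cleared 0 line(s) (total 0); column heights now [0 0 0 2 2 0], max=2
Drop 2: L rot1 at col 1 lands with bottom-row=0; cleared 0 line(s) (total 0); column heights now [0 3 1 2 2 0], max=3
Drop 3: J rot2 at col 2 lands with bottom-row=2; cleared 0 line(s) (total 0); column heights now [0 3 4 4 4 0], max=4
Drop 4: L rot0 at col 3 lands with bottom-row=4; cleared 0 line(s) (total 0); column heights now [0 3 4 5 5 6], max=6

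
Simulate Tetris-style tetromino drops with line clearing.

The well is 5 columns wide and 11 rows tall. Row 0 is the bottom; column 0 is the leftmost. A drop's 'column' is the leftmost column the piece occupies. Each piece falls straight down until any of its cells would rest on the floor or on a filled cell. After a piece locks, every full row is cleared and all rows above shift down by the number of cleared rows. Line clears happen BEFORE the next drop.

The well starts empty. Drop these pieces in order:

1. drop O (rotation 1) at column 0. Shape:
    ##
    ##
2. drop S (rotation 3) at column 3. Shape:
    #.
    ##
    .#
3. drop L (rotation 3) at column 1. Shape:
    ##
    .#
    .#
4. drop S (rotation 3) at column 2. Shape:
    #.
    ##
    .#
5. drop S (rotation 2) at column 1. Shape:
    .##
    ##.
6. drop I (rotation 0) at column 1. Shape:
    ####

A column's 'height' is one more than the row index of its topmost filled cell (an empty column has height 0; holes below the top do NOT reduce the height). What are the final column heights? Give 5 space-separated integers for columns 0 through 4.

Answer: 1 8 8 8 8

Derivation:
Drop 1: O rot1 at col 0 lands with bottom-row=0; cleared 0 line(s) (total 0); column heights now [2 2 0 0 0], max=2
Drop 2: S rot3 at col 3 lands with bottom-row=0; cleared 0 line(s) (total 0); column heights now [2 2 0 3 2], max=3
Drop 3: L rot3 at col 1 lands with bottom-row=0; cleared 1 line(s) (total 1); column heights now [1 2 2 2 1], max=2
Drop 4: S rot3 at col 2 lands with bottom-row=2; cleared 0 line(s) (total 1); column heights now [1 2 5 4 1], max=5
Drop 5: S rot2 at col 1 lands with bottom-row=5; cleared 0 line(s) (total 1); column heights now [1 6 7 7 1], max=7
Drop 6: I rot0 at col 1 lands with bottom-row=7; cleared 0 line(s) (total 1); column heights now [1 8 8 8 8], max=8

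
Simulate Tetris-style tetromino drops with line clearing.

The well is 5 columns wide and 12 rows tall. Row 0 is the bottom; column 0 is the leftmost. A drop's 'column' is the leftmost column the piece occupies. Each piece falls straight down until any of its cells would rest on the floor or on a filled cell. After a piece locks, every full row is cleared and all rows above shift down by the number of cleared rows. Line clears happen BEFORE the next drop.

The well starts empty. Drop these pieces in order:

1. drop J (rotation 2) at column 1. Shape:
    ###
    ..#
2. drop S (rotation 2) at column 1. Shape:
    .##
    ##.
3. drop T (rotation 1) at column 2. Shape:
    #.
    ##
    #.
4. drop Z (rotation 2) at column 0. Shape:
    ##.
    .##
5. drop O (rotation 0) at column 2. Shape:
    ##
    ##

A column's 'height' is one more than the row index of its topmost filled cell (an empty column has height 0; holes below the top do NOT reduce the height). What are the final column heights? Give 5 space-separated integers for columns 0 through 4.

Drop 1: J rot2 at col 1 lands with bottom-row=0; cleared 0 line(s) (total 0); column heights now [0 2 2 2 0], max=2
Drop 2: S rot2 at col 1 lands with bottom-row=2; cleared 0 line(s) (total 0); column heights now [0 3 4 4 0], max=4
Drop 3: T rot1 at col 2 lands with bottom-row=4; cleared 0 line(s) (total 0); column heights now [0 3 7 6 0], max=7
Drop 4: Z rot2 at col 0 lands with bottom-row=7; cleared 0 line(s) (total 0); column heights now [9 9 8 6 0], max=9
Drop 5: O rot0 at col 2 lands with bottom-row=8; cleared 0 line(s) (total 0); column heights now [9 9 10 10 0], max=10

Answer: 9 9 10 10 0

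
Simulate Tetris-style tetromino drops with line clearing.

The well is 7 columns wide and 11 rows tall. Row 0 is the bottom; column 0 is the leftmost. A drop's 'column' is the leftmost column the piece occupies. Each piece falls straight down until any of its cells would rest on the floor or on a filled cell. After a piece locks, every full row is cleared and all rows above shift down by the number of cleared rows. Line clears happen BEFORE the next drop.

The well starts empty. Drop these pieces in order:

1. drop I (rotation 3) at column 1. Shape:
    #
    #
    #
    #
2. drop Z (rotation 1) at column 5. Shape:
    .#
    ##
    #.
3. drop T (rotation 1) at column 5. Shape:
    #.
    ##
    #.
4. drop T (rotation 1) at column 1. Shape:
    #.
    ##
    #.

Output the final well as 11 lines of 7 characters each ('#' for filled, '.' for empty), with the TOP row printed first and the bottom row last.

Answer: .......
.......
.......
.......
.#.....
.##....
.#...#.
.#...##
.#...##
.#...##
.#...#.

Derivation:
Drop 1: I rot3 at col 1 lands with bottom-row=0; cleared 0 line(s) (total 0); column heights now [0 4 0 0 0 0 0], max=4
Drop 2: Z rot1 at col 5 lands with bottom-row=0; cleared 0 line(s) (total 0); column heights now [0 4 0 0 0 2 3], max=4
Drop 3: T rot1 at col 5 lands with bottom-row=2; cleared 0 line(s) (total 0); column heights now [0 4 0 0 0 5 4], max=5
Drop 4: T rot1 at col 1 lands with bottom-row=4; cleared 0 line(s) (total 0); column heights now [0 7 6 0 0 5 4], max=7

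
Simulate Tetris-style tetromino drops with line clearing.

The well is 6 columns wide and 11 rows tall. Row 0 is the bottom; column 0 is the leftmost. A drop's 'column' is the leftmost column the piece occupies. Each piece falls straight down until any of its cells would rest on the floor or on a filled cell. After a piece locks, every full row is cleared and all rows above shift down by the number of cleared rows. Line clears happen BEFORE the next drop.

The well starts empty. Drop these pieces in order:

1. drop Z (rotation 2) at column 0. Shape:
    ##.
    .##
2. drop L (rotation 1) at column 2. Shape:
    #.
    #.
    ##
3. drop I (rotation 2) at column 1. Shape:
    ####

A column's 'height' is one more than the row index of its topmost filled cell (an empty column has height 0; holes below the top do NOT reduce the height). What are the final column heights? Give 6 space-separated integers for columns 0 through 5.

Drop 1: Z rot2 at col 0 lands with bottom-row=0; cleared 0 line(s) (total 0); column heights now [2 2 1 0 0 0], max=2
Drop 2: L rot1 at col 2 lands with bottom-row=1; cleared 0 line(s) (total 0); column heights now [2 2 4 2 0 0], max=4
Drop 3: I rot2 at col 1 lands with bottom-row=4; cleared 0 line(s) (total 0); column heights now [2 5 5 5 5 0], max=5

Answer: 2 5 5 5 5 0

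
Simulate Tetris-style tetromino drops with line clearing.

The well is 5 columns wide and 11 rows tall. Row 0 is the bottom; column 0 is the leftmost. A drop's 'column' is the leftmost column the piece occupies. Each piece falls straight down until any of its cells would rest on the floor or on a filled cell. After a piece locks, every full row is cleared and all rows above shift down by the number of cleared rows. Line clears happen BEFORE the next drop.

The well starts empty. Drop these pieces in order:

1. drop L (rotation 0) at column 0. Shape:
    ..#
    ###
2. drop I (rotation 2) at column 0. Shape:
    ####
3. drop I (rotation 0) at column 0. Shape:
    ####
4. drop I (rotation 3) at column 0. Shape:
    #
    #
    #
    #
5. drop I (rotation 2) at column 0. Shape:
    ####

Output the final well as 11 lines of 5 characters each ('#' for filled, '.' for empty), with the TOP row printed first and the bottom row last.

Answer: .....
.....
####.
#....
#....
#....
#....
####.
####.
..#..
###..

Derivation:
Drop 1: L rot0 at col 0 lands with bottom-row=0; cleared 0 line(s) (total 0); column heights now [1 1 2 0 0], max=2
Drop 2: I rot2 at col 0 lands with bottom-row=2; cleared 0 line(s) (total 0); column heights now [3 3 3 3 0], max=3
Drop 3: I rot0 at col 0 lands with bottom-row=3; cleared 0 line(s) (total 0); column heights now [4 4 4 4 0], max=4
Drop 4: I rot3 at col 0 lands with bottom-row=4; cleared 0 line(s) (total 0); column heights now [8 4 4 4 0], max=8
Drop 5: I rot2 at col 0 lands with bottom-row=8; cleared 0 line(s) (total 0); column heights now [9 9 9 9 0], max=9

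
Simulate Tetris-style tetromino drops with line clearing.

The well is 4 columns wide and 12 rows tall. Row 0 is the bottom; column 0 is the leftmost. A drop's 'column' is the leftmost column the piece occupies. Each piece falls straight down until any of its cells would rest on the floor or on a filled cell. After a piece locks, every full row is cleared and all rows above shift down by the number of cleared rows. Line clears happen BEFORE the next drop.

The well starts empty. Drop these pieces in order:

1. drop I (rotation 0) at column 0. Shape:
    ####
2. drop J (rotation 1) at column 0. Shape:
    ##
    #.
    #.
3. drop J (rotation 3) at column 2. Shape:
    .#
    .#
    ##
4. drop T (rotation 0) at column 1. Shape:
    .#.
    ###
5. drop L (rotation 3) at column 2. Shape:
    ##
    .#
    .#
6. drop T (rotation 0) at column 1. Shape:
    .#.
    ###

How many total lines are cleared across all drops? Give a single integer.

Answer: 1

Derivation:
Drop 1: I rot0 at col 0 lands with bottom-row=0; cleared 1 line(s) (total 1); column heights now [0 0 0 0], max=0
Drop 2: J rot1 at col 0 lands with bottom-row=0; cleared 0 line(s) (total 1); column heights now [3 3 0 0], max=3
Drop 3: J rot3 at col 2 lands with bottom-row=0; cleared 0 line(s) (total 1); column heights now [3 3 1 3], max=3
Drop 4: T rot0 at col 1 lands with bottom-row=3; cleared 0 line(s) (total 1); column heights now [3 4 5 4], max=5
Drop 5: L rot3 at col 2 lands with bottom-row=4; cleared 0 line(s) (total 1); column heights now [3 4 7 7], max=7
Drop 6: T rot0 at col 1 lands with bottom-row=7; cleared 0 line(s) (total 1); column heights now [3 8 9 8], max=9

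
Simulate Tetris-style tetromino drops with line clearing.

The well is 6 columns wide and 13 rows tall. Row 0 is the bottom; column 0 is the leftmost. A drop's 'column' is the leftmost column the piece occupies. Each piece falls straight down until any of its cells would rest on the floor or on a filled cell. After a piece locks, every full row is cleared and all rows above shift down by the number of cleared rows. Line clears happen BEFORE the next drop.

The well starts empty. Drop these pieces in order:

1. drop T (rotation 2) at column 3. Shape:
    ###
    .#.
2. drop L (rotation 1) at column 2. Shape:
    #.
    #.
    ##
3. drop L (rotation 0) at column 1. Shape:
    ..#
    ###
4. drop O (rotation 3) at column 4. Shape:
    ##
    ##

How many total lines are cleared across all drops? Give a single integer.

Drop 1: T rot2 at col 3 lands with bottom-row=0; cleared 0 line(s) (total 0); column heights now [0 0 0 2 2 2], max=2
Drop 2: L rot1 at col 2 lands with bottom-row=2; cleared 0 line(s) (total 0); column heights now [0 0 5 3 2 2], max=5
Drop 3: L rot0 at col 1 lands with bottom-row=5; cleared 0 line(s) (total 0); column heights now [0 6 6 7 2 2], max=7
Drop 4: O rot3 at col 4 lands with bottom-row=2; cleared 0 line(s) (total 0); column heights now [0 6 6 7 4 4], max=7

Answer: 0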